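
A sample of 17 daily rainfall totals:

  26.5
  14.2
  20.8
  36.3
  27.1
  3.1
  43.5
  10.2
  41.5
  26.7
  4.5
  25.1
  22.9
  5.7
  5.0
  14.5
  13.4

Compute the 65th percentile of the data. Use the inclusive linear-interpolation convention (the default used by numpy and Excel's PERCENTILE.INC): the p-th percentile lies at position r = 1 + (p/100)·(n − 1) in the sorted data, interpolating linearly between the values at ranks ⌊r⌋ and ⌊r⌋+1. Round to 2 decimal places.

25.66

Sorted: 3.1, 4.5, 5.0, 5.7, 10.2, 13.4, 14.2, 14.5, 20.8, 22.9, 25.1, 26.5, 26.7, 27.1, 36.3, 41.5, 43.5.
n = 17.
r = 1 + (65/100)·(17 − 1) = 1 + 10.4 = 11.4.
Rank 11 is 25.1 and rank 12 is 26.5.
Interpolate: 25.1 + 0.4·(26.5 − 25.1) = 25.1 + 0.4·1.4 = 25.66.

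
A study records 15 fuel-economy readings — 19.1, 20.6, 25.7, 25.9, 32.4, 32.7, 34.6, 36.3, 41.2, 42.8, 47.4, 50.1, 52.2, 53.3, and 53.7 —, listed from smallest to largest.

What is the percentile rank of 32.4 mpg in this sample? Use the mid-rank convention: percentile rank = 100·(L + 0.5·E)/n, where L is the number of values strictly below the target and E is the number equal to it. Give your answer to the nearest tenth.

Count below 32.4: L = 4; count equal: E = 1; n = 15.
Percentile rank = 100·(4 + 0.5·1)/15 = 100·4.5/15 = 30.

30.0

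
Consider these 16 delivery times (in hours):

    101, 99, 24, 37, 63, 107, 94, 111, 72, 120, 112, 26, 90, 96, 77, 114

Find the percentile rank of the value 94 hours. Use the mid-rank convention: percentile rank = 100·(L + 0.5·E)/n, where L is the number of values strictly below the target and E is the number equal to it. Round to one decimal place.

Sorted: 24, 26, 37, 63, 72, 77, 90, 94, 96, 99, 101, 107, 111, 112, 114, 120.
Count below 94: L = 7; count equal: E = 1; n = 16.
Percentile rank = 100·(7 + 0.5·1)/16 = 100·7.5/16 = 46.88.

46.9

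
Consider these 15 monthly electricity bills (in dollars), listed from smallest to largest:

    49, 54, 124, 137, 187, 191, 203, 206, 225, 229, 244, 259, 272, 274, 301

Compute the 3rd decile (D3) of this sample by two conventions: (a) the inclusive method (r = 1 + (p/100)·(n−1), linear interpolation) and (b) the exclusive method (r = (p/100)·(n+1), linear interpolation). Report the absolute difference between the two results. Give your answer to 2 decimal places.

10.80

n = 15.
(a) r = 5.2; between ranks 5 (187) and 6 (191): 187.8.
(b) r = 4.8; between ranks 4 (137) and 5 (187): 177.
|187.8 − 177| = 10.8.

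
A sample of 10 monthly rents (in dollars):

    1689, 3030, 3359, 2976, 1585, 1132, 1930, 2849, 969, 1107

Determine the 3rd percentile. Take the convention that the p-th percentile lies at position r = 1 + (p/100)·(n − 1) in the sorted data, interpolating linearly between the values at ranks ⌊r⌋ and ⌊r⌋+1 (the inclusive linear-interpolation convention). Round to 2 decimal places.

Sorted: 969, 1107, 1132, 1585, 1689, 1930, 2849, 2976, 3030, 3359.
n = 10.
r = 1 + (3/100)·(10 − 1) = 1 + 0.27 = 1.27.
Rank 1 is 969 and rank 2 is 1107.
Interpolate: 969 + 0.27·(1107 − 969) = 969 + 0.27·138 = 1006.26.

1006.26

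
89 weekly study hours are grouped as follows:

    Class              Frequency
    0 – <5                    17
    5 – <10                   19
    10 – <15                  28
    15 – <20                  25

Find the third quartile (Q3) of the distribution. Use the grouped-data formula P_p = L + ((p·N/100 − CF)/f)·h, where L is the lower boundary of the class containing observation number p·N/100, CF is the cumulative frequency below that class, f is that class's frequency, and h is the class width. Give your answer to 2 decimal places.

15.55

N = 89; target position k = 75/100 · 89 = 66.75.
Cumulative frequencies: 17, 36, 64, 89.
Observation 66.75 falls in the class 15 – <20.
L = 15, CF = 64, f = 25, h = 5.
P75 = 15 + ((66.75 − 64)/25)·5 = 15 + 0.55 = 15.55.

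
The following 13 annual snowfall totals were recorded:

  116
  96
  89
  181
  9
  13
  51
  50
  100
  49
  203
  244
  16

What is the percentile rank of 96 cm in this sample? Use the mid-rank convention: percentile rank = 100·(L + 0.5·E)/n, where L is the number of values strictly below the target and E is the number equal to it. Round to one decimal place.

Sorted: 9, 13, 16, 49, 50, 51, 89, 96, 100, 116, 181, 203, 244.
Count below 96: L = 7; count equal: E = 1; n = 13.
Percentile rank = 100·(7 + 0.5·1)/13 = 100·7.5/13 = 57.69.

57.7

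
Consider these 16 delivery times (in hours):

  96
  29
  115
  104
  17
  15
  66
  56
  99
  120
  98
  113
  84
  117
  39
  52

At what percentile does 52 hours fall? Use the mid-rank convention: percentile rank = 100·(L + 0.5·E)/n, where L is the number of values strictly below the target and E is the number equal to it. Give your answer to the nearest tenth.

Sorted: 15, 17, 29, 39, 52, 56, 66, 84, 96, 98, 99, 104, 113, 115, 117, 120.
Count below 52: L = 4; count equal: E = 1; n = 16.
Percentile rank = 100·(4 + 0.5·1)/16 = 100·4.5/16 = 28.12.

28.1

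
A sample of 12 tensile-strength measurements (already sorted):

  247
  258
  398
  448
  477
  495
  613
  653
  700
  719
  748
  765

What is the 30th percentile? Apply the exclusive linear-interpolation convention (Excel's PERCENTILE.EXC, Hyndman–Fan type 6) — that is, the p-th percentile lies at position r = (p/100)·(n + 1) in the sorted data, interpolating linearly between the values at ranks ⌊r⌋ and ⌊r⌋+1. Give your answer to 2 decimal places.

443.00

n = 12.
r = (30/100)·(12 + 1) = 3.9.
Rank 3 is 398 and rank 4 is 448.
Interpolate: 398 + 0.9·(448 − 398) = 398 + 0.9·50 = 443.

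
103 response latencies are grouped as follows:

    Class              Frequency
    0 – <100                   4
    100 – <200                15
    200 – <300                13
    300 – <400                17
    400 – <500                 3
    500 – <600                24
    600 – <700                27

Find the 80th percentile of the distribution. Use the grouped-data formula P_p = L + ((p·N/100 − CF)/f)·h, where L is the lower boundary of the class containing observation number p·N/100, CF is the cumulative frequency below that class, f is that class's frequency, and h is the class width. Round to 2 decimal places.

623.70

N = 103; target position k = 80/100 · 103 = 82.4.
Cumulative frequencies: 4, 19, 32, 49, 52, 76, 103.
Observation 82.4 falls in the class 600 – <700.
L = 600, CF = 76, f = 27, h = 100.
P80 = 600 + ((82.4 − 76)/27)·100 = 600 + 23.7037 = 623.704.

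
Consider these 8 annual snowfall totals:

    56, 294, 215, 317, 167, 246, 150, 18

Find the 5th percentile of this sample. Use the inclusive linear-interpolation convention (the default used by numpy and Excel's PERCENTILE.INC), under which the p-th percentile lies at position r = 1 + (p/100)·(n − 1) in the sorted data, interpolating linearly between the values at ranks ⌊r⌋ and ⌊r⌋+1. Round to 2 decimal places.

Sorted: 18, 56, 150, 167, 215, 246, 294, 317.
n = 8.
r = 1 + (5/100)·(8 − 1) = 1 + 0.35 = 1.35.
Rank 1 is 18 and rank 2 is 56.
Interpolate: 18 + 0.35·(56 − 18) = 18 + 0.35·38 = 31.3.

31.30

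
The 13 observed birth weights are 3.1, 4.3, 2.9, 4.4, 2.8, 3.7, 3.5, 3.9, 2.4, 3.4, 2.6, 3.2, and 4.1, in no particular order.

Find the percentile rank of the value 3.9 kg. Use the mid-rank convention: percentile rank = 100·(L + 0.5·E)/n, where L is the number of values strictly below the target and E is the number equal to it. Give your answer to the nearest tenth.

Sorted: 2.4, 2.6, 2.8, 2.9, 3.1, 3.2, 3.4, 3.5, 3.7, 3.9, 4.1, 4.3, 4.4.
Count below 3.9: L = 9; count equal: E = 1; n = 13.
Percentile rank = 100·(9 + 0.5·1)/13 = 100·9.5/13 = 73.08.

73.1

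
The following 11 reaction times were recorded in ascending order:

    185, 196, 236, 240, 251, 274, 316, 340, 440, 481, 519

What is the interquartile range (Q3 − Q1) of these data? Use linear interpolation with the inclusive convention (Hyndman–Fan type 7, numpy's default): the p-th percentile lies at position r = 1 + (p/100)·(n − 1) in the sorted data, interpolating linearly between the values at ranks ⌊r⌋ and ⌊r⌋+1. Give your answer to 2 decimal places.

n = 11.
P25: r = 3.5; ranks 3–4 are 236, 240; interpolating gives 238.
P75: r = 8.5; ranks 8–9 are 340, 440; interpolating gives 390.
Difference: 390 − 238 = 152.

152.00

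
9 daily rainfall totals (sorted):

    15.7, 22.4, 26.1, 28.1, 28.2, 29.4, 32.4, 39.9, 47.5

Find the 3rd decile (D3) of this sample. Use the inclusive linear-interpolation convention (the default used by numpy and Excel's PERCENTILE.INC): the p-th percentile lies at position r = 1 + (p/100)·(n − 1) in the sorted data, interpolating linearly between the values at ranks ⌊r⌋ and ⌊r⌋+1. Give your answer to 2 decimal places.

26.90

n = 9.
r = 1 + (30/100)·(9 − 1) = 1 + 2.4 = 3.4.
Rank 3 is 26.1 and rank 4 is 28.1.
Interpolate: 26.1 + 0.4·(28.1 − 26.1) = 26.1 + 0.4·2 = 26.9.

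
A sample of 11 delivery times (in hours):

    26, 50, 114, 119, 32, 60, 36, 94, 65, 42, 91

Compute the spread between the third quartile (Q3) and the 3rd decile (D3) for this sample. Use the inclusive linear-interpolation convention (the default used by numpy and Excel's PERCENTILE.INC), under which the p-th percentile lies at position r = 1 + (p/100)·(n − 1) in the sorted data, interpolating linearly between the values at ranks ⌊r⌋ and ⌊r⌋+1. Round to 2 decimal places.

Sorted: 26, 32, 36, 42, 50, 60, 65, 91, 94, 114, 119.
n = 11.
P30: r = 4 (integer) → 42.
P75: r = 8.5; ranks 8–9 are 91, 94; interpolating gives 92.5.
Difference: 92.5 − 42 = 50.5.

50.50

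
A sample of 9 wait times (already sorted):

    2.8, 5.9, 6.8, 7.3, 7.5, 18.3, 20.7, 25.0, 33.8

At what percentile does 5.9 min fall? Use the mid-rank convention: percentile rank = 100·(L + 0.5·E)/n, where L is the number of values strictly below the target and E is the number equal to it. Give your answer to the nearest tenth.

16.7

Count below 5.9: L = 1; count equal: E = 1; n = 9.
Percentile rank = 100·(1 + 0.5·1)/9 = 100·1.5/9 = 16.67.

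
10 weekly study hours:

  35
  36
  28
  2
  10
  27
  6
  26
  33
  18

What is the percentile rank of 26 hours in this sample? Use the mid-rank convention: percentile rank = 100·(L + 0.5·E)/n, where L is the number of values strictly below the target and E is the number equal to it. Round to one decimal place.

Sorted: 2, 6, 10, 18, 26, 27, 28, 33, 35, 36.
Count below 26: L = 4; count equal: E = 1; n = 10.
Percentile rank = 100·(4 + 0.5·1)/10 = 100·4.5/10 = 45.

45.0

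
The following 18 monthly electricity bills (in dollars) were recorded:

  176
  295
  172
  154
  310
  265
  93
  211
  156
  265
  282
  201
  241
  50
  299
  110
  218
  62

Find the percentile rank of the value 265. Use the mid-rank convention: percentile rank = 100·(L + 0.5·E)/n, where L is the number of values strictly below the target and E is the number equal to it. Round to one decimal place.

72.2

Sorted: 50, 62, 93, 110, 154, 156, 172, 176, 201, 211, 218, 241, 265, 265, 282, 295, 299, 310.
Count below 265: L = 12; count equal: E = 2; n = 18.
Percentile rank = 100·(12 + 0.5·2)/18 = 100·13/18 = 72.22.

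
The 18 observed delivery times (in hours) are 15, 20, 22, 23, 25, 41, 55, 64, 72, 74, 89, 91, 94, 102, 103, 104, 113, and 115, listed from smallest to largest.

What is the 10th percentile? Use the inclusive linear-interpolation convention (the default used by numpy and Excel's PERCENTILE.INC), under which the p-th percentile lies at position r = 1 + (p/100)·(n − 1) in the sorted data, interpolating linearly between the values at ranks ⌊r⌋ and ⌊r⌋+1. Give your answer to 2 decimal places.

n = 18.
r = 1 + (10/100)·(18 − 1) = 1 + 1.7 = 2.7.
Rank 2 is 20 and rank 3 is 22.
Interpolate: 20 + 0.7·(22 − 20) = 20 + 0.7·2 = 21.4.

21.40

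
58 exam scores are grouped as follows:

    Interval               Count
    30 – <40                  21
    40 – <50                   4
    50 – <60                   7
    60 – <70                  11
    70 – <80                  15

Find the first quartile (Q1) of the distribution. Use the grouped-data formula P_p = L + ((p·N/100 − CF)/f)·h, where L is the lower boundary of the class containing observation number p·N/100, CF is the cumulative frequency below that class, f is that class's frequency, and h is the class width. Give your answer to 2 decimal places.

36.90

N = 58; target position k = 25/100 · 58 = 14.5.
Cumulative frequencies: 21, 25, 32, 43, 58.
Observation 14.5 falls in the class 30 – <40.
L = 30, CF = 0, f = 21, h = 10.
P25 = 30 + ((14.5 − 0)/21)·10 = 30 + 6.90476 = 36.9048.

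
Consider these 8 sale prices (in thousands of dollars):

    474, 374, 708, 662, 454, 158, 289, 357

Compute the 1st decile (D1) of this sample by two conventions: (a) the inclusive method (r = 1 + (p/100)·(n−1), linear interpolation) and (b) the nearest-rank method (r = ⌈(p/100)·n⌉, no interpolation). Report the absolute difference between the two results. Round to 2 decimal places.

Sorted: 158, 289, 357, 374, 454, 474, 662, 708.
n = 8.
(a) r = 1.7; between ranks 1 (158) and 2 (289): 249.7.
(b) the nearest-rank method: rank 1 → 158.
|249.7 − 158| = 91.7.

91.70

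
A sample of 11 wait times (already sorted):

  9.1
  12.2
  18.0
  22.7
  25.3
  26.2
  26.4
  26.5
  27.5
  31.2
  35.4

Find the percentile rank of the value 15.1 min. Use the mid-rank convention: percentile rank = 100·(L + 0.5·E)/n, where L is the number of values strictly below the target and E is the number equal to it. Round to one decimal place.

18.2

Count below 15.1: L = 2; count equal: E = 0; n = 11.
Percentile rank = 100·(2 + 0.5·0)/11 = 100·2/11 = 18.18.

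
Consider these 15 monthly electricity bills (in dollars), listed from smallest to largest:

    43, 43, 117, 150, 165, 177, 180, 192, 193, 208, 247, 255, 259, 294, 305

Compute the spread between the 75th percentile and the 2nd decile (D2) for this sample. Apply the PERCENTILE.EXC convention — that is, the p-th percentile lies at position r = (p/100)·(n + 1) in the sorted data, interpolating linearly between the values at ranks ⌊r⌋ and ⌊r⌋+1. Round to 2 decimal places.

n = 15.
P20: r = 3.2; ranks 3–4 are 117, 150; interpolating gives 123.6.
P75: r = 12 (integer) → 255.
Difference: 255 − 123.6 = 131.4.

131.40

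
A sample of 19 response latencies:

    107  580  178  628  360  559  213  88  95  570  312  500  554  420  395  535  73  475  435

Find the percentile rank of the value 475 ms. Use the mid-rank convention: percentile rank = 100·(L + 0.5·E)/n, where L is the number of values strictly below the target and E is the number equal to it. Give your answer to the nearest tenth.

60.5

Sorted: 73, 88, 95, 107, 178, 213, 312, 360, 395, 420, 435, 475, 500, 535, 554, 559, 570, 580, 628.
Count below 475: L = 11; count equal: E = 1; n = 19.
Percentile rank = 100·(11 + 0.5·1)/19 = 100·11.5/19 = 60.53.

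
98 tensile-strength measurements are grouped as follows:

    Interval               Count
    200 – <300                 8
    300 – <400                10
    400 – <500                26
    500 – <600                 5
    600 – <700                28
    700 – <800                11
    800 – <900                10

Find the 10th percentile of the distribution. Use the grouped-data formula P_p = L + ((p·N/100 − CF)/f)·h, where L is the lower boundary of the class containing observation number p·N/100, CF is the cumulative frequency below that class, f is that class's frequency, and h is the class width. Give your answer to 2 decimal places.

318.00

N = 98; target position k = 10/100 · 98 = 9.8.
Cumulative frequencies: 8, 18, 44, 49, 77, 88, 98.
Observation 9.8 falls in the class 300 – <400.
L = 300, CF = 8, f = 10, h = 100.
P10 = 300 + ((9.8 − 8)/10)·100 = 300 + 18 = 318.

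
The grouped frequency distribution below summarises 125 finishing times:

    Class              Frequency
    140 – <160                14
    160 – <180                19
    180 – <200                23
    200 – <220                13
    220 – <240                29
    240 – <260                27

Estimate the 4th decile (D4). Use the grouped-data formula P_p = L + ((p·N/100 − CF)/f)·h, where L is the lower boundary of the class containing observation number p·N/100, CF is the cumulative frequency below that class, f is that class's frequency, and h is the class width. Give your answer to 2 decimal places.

N = 125; target position k = 40/100 · 125 = 50.
Cumulative frequencies: 14, 33, 56, 69, 98, 125.
Observation 50 falls in the class 180 – <200.
L = 180, CF = 33, f = 23, h = 20.
P40 = 180 + ((50 − 33)/23)·20 = 180 + 14.7826 = 194.783.

194.78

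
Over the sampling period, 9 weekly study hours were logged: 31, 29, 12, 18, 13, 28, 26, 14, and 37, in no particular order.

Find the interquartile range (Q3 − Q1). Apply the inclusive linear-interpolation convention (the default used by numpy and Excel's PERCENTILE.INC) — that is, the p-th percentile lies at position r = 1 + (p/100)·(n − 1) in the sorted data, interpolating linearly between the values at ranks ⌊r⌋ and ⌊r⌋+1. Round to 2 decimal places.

Sorted: 12, 13, 14, 18, 26, 28, 29, 31, 37.
n = 9.
P25: r = 3 (integer) → 14.
P75: r = 7 (integer) → 29.
Difference: 29 − 14 = 15.

15.00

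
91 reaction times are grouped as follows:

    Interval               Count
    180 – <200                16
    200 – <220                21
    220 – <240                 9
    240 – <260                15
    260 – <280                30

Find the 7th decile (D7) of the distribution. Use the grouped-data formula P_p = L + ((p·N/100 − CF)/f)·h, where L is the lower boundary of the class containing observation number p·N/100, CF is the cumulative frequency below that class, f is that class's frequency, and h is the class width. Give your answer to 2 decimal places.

261.80

N = 91; target position k = 70/100 · 91 = 63.7.
Cumulative frequencies: 16, 37, 46, 61, 91.
Observation 63.7 falls in the class 260 – <280.
L = 260, CF = 61, f = 30, h = 20.
P70 = 260 + ((63.7 − 61)/30)·20 = 260 + 1.8 = 261.8.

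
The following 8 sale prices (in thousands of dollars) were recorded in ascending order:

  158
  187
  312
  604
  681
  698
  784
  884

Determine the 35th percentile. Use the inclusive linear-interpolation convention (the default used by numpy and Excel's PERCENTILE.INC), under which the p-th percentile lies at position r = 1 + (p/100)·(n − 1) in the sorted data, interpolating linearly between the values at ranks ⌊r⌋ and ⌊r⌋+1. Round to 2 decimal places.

443.40

n = 8.
r = 1 + (35/100)·(8 − 1) = 1 + 2.45 = 3.45.
Rank 3 is 312 and rank 4 is 604.
Interpolate: 312 + 0.45·(604 − 312) = 312 + 0.45·292 = 443.4.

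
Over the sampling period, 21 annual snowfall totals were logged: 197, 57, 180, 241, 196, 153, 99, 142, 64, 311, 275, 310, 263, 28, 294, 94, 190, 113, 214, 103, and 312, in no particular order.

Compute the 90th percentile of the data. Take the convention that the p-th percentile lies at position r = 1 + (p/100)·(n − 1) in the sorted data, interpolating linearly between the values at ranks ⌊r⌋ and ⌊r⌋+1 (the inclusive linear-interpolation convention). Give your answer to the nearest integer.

310

Sorted: 28, 57, 64, 94, 99, 103, 113, 142, 153, 180, 190, 196, 197, 214, 241, 263, 275, 294, 310, 311, 312.
n = 21.
r = 1 + (90/100)·(21 − 1) = 1 + 18 = 19.
r is an integer, so P90 is the value at rank 19: 310.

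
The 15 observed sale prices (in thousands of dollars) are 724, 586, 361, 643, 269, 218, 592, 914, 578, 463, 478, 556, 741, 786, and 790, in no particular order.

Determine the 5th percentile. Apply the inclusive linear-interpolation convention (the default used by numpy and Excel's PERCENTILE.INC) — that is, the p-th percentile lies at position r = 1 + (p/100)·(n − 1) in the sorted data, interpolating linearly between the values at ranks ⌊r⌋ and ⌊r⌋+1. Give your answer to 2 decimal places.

253.70

Sorted: 218, 269, 361, 463, 478, 556, 578, 586, 592, 643, 724, 741, 786, 790, 914.
n = 15.
r = 1 + (5/100)·(15 − 1) = 1 + 0.7 = 1.7.
Rank 1 is 218 and rank 2 is 269.
Interpolate: 218 + 0.7·(269 − 218) = 218 + 0.7·51 = 253.7.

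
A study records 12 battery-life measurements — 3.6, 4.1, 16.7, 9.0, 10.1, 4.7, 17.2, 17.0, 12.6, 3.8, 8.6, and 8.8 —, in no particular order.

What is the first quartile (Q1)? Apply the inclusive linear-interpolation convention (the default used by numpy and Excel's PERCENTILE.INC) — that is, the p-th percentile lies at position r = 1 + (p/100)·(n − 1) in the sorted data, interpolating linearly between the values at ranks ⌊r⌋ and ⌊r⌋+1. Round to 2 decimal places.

Sorted: 3.6, 3.8, 4.1, 4.7, 8.6, 8.8, 9.0, 10.1, 12.6, 16.7, 17.0, 17.2.
n = 12.
r = 1 + (25/100)·(12 − 1) = 1 + 2.75 = 3.75.
Rank 3 is 4.1 and rank 4 is 4.7.
Interpolate: 4.1 + 0.75·(4.7 − 4.1) = 4.1 + 0.75·0.6 = 4.55.

4.55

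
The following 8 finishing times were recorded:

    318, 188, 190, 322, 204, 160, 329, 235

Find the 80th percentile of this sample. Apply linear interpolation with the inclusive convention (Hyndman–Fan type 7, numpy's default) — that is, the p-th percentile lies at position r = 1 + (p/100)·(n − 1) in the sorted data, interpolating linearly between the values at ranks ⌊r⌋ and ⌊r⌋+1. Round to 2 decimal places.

320.40

Sorted: 160, 188, 190, 204, 235, 318, 322, 329.
n = 8.
r = 1 + (80/100)·(8 − 1) = 1 + 5.6 = 6.6.
Rank 6 is 318 and rank 7 is 322.
Interpolate: 318 + 0.6·(322 − 318) = 318 + 0.6·4 = 320.4.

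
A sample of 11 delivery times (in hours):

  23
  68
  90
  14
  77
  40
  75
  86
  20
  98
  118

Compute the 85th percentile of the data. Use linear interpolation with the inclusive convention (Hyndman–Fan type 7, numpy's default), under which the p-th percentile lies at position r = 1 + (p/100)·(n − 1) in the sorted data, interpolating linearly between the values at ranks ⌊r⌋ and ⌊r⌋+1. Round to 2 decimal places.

94.00

Sorted: 14, 20, 23, 40, 68, 75, 77, 86, 90, 98, 118.
n = 11.
r = 1 + (85/100)·(11 − 1) = 1 + 8.5 = 9.5.
Rank 9 is 90 and rank 10 is 98.
Interpolate: 90 + 0.5·(98 − 90) = 90 + 0.5·8 = 94.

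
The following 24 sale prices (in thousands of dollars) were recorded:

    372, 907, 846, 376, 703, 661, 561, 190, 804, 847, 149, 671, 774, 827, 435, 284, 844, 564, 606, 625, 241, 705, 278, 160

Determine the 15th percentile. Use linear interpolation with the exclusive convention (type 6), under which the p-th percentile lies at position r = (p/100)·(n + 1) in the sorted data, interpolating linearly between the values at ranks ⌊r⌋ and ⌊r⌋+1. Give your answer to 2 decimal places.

228.25

Sorted: 149, 160, 190, 241, 278, 284, 372, 376, 435, 561, 564, 606, 625, 661, 671, 703, 705, 774, 804, 827, 844, 846, 847, 907.
n = 24.
r = (15/100)·(24 + 1) = 3.75.
Rank 3 is 190 and rank 4 is 241.
Interpolate: 190 + 0.75·(241 − 190) = 190 + 0.75·51 = 228.25.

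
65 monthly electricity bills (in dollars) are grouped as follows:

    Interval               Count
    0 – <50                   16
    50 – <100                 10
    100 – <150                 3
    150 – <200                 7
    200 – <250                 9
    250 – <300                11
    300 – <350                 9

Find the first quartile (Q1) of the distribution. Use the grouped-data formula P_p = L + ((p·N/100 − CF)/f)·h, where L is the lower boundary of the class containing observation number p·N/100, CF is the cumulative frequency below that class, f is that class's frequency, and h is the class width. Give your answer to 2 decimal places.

N = 65; target position k = 25/100 · 65 = 16.25.
Cumulative frequencies: 16, 26, 29, 36, 45, 56, 65.
Observation 16.25 falls in the class 50 – <100.
L = 50, CF = 16, f = 10, h = 50.
P25 = 50 + ((16.25 − 16)/10)·50 = 50 + 1.25 = 51.25.

51.25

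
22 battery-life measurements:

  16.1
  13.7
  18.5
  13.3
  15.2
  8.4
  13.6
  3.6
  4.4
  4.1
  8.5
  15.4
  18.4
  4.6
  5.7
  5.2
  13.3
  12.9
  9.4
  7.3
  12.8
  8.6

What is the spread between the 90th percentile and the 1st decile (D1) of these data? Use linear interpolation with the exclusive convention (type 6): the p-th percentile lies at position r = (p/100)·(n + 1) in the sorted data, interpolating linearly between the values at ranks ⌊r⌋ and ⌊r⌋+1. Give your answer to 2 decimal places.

Sorted: 3.6, 4.1, 4.4, 4.6, 5.2, 5.7, 7.3, 8.4, 8.5, 8.6, 9.4, 12.8, 12.9, 13.3, 13.3, 13.6, 13.7, 15.2, 15.4, 16.1, 18.4, 18.5.
n = 22.
P10: r = 2.3; ranks 2–3 are 4.1, 4.4; interpolating gives 4.19.
P90: r = 20.7; ranks 20–21 are 16.1, 18.4; interpolating gives 17.71.
Difference: 17.71 − 4.19 = 13.52.

13.52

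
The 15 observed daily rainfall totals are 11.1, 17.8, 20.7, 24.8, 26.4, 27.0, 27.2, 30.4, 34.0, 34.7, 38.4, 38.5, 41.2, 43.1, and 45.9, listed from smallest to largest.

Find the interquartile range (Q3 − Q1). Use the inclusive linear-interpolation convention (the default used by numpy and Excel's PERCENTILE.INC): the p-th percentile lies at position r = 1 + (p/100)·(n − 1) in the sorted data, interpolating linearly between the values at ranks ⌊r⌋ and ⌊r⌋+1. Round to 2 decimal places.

n = 15.
P25: r = 4.5; ranks 4–5 are 24.8, 26.4; interpolating gives 25.6.
P75: r = 11.5; ranks 11–12 are 38.4, 38.5; interpolating gives 38.45.
Difference: 38.45 − 25.6 = 12.85.

12.85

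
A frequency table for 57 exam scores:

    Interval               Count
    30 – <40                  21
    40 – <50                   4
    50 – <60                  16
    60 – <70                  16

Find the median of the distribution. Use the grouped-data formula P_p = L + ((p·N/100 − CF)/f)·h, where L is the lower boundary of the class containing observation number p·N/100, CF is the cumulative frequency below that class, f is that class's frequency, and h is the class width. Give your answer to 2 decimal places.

52.19

N = 57; target position k = 50/100 · 57 = 28.5.
Cumulative frequencies: 21, 25, 41, 57.
Observation 28.5 falls in the class 50 – <60.
L = 50, CF = 25, f = 16, h = 10.
P50 = 50 + ((28.5 − 25)/16)·10 = 50 + 2.1875 = 52.1875.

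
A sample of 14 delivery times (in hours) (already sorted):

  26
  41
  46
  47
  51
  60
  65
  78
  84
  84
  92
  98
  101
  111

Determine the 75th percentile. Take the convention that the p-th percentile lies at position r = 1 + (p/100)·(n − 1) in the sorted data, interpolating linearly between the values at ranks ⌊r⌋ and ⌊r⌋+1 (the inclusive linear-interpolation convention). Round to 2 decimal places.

90.00

n = 14.
r = 1 + (75/100)·(14 − 1) = 1 + 9.75 = 10.75.
Rank 10 is 84 and rank 11 is 92.
Interpolate: 84 + 0.75·(92 − 84) = 84 + 0.75·8 = 90.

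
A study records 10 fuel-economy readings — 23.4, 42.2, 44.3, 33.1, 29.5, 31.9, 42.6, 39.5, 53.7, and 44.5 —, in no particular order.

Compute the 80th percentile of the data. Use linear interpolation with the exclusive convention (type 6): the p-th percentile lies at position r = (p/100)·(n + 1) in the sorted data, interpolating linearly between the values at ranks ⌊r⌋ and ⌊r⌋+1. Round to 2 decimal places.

44.46

Sorted: 23.4, 29.5, 31.9, 33.1, 39.5, 42.2, 42.6, 44.3, 44.5, 53.7.
n = 10.
r = (80/100)·(10 + 1) = 8.8.
Rank 8 is 44.3 and rank 9 is 44.5.
Interpolate: 44.3 + 0.8·(44.5 − 44.3) = 44.3 + 0.8·0.2 = 44.46.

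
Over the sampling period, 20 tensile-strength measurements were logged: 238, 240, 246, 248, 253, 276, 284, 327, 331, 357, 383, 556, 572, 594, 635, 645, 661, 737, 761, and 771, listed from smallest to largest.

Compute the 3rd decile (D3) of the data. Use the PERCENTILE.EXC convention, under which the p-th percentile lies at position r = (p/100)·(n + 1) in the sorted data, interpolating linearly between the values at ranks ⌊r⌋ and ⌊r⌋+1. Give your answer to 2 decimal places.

n = 20.
r = (30/100)·(20 + 1) = 6.3.
Rank 6 is 276 and rank 7 is 284.
Interpolate: 276 + 0.3·(284 − 276) = 276 + 0.3·8 = 278.4.

278.40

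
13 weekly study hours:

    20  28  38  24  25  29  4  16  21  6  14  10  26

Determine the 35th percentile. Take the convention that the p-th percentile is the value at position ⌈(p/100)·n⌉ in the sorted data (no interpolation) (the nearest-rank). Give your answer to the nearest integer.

16

Sorted: 4, 6, 10, 14, 16, 20, 21, 24, 25, 26, 28, 29, 38.
n = 13.
Position = ⌈35/100 · 13⌉ = ⌈4.55⌉ = 5.
The value at rank 5 is 16.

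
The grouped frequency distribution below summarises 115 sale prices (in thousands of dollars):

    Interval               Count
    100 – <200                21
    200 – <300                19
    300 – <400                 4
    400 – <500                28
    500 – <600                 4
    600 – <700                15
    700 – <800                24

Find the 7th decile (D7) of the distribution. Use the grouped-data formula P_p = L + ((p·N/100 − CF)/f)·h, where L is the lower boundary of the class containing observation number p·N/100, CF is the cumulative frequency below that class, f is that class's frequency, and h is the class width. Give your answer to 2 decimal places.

N = 115; target position k = 70/100 · 115 = 80.5.
Cumulative frequencies: 21, 40, 44, 72, 76, 91, 115.
Observation 80.5 falls in the class 600 – <700.
L = 600, CF = 76, f = 15, h = 100.
P70 = 600 + ((80.5 − 76)/15)·100 = 600 + 30 = 630.

630.00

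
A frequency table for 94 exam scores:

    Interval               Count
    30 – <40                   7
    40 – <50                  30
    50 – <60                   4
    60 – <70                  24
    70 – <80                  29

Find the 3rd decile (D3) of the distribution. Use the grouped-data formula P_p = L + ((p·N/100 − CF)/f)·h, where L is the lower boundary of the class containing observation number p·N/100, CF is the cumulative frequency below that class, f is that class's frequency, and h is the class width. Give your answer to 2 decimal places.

47.07

N = 94; target position k = 30/100 · 94 = 28.2.
Cumulative frequencies: 7, 37, 41, 65, 94.
Observation 28.2 falls in the class 40 – <50.
L = 40, CF = 7, f = 30, h = 10.
P30 = 40 + ((28.2 − 7)/30)·10 = 40 + 7.06667 = 47.0667.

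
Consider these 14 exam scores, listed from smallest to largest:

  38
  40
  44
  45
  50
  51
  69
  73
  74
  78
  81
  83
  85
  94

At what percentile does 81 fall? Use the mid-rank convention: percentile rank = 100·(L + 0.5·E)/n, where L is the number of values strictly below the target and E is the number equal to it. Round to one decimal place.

Count below 81: L = 10; count equal: E = 1; n = 14.
Percentile rank = 100·(10 + 0.5·1)/14 = 100·10.5/14 = 75.

75.0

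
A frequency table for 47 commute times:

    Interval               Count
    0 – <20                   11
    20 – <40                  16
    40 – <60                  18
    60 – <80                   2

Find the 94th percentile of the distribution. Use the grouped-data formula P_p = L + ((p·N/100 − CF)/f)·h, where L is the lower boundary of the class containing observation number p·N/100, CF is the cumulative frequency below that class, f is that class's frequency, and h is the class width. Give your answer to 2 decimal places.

N = 47; target position k = 94/100 · 47 = 44.18.
Cumulative frequencies: 11, 27, 45, 47.
Observation 44.18 falls in the class 40 – <60.
L = 40, CF = 27, f = 18, h = 20.
P94 = 40 + ((44.18 − 27)/18)·20 = 40 + 19.0889 = 59.0889.

59.09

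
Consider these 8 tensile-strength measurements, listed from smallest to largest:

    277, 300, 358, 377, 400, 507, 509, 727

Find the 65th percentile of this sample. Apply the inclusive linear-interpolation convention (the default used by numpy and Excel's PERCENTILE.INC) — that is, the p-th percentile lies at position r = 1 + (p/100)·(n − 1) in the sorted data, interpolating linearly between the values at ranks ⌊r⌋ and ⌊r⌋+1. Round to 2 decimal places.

458.85

n = 8.
r = 1 + (65/100)·(8 − 1) = 1 + 4.55 = 5.55.
Rank 5 is 400 and rank 6 is 507.
Interpolate: 400 + 0.55·(507 − 400) = 400 + 0.55·107 = 458.85.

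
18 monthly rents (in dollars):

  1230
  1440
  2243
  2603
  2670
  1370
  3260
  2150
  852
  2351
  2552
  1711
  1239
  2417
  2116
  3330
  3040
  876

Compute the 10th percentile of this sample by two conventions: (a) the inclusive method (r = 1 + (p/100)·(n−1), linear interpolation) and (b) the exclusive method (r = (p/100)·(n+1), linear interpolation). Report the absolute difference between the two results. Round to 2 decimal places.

250.20

Sorted: 852, 876, 1230, 1239, 1370, 1440, 1711, 2116, 2150, 2243, 2351, 2417, 2552, 2603, 2670, 3040, 3260, 3330.
n = 18.
(a) r = 2.7; between ranks 2 (876) and 3 (1230): 1123.8.
(b) r = 1.9; between ranks 1 (852) and 2 (876): 873.6.
|1123.8 − 873.6| = 250.2.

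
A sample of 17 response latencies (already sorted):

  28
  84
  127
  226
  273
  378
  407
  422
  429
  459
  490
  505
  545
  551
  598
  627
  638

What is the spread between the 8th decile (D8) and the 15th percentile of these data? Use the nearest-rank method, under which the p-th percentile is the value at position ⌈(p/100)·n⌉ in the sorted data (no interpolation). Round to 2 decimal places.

n = 17.
P15: rank ⌈15/100·17⌉ = 3 → 127.
P80: rank ⌈80/100·17⌉ = 14 → 551.
Difference: 551 − 127 = 424.

424.00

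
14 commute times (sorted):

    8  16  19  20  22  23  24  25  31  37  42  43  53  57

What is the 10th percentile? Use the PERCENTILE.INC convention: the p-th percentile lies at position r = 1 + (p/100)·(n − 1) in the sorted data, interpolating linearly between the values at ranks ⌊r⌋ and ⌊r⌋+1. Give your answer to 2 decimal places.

n = 14.
r = 1 + (10/100)·(14 − 1) = 1 + 1.3 = 2.3.
Rank 2 is 16 and rank 3 is 19.
Interpolate: 16 + 0.3·(19 − 16) = 16 + 0.3·3 = 16.9.

16.90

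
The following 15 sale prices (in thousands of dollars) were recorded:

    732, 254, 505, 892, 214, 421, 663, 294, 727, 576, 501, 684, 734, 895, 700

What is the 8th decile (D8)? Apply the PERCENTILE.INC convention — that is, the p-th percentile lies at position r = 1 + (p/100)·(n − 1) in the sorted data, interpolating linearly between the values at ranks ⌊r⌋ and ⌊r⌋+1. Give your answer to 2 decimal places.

732.40

Sorted: 214, 254, 294, 421, 501, 505, 576, 663, 684, 700, 727, 732, 734, 892, 895.
n = 15.
r = 1 + (80/100)·(15 − 1) = 1 + 11.2 = 12.2.
Rank 12 is 732 and rank 13 is 734.
Interpolate: 732 + 0.2·(734 − 732) = 732 + 0.2·2 = 732.4.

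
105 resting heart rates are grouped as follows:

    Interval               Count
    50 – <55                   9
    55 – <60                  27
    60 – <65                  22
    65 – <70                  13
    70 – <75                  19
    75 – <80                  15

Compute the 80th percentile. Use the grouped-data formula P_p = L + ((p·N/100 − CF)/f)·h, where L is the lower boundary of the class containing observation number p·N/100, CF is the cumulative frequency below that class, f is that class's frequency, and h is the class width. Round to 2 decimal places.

73.42

N = 105; target position k = 80/100 · 105 = 84.
Cumulative frequencies: 9, 36, 58, 71, 90, 105.
Observation 84 falls in the class 70 – <75.
L = 70, CF = 71, f = 19, h = 5.
P80 = 70 + ((84 − 71)/19)·5 = 70 + 3.42105 = 73.4211.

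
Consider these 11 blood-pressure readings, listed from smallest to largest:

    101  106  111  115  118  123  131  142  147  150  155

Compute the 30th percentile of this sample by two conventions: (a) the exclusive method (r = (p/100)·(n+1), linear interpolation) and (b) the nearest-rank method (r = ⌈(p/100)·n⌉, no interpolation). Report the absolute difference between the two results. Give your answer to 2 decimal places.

1.60

n = 11.
(a) r = 3.6; between ranks 3 (111) and 4 (115): 113.4.
(b) the nearest-rank method: rank 4 → 115.
|113.4 − 115| = 1.6.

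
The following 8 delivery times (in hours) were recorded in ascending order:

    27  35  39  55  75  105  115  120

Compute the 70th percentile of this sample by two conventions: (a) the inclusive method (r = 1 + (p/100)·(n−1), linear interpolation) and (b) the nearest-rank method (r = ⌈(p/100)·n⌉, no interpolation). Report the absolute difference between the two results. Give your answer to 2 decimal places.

3.00

n = 8.
(a) r = 5.9; between ranks 5 (75) and 6 (105): 102.
(b) the nearest-rank method: rank 6 → 105.
|102 − 105| = 3.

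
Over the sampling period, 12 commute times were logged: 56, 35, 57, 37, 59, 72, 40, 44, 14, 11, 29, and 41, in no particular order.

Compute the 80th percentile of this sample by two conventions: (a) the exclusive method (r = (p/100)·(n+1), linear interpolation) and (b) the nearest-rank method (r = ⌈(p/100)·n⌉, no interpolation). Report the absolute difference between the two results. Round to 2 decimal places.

0.80

Sorted: 11, 14, 29, 35, 37, 40, 41, 44, 56, 57, 59, 72.
n = 12.
(a) r = 10.4; between ranks 10 (57) and 11 (59): 57.8.
(b) the nearest-rank method: rank 10 → 57.
|57.8 − 57| = 0.8.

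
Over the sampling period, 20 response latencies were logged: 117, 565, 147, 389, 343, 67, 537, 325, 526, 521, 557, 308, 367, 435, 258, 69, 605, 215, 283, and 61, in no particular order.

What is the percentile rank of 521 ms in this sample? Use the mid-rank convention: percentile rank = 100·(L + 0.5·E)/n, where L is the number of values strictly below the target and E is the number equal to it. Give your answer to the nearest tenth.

Sorted: 61, 67, 69, 117, 147, 215, 258, 283, 308, 325, 343, 367, 389, 435, 521, 526, 537, 557, 565, 605.
Count below 521: L = 14; count equal: E = 1; n = 20.
Percentile rank = 100·(14 + 0.5·1)/20 = 100·14.5/20 = 72.5.

72.5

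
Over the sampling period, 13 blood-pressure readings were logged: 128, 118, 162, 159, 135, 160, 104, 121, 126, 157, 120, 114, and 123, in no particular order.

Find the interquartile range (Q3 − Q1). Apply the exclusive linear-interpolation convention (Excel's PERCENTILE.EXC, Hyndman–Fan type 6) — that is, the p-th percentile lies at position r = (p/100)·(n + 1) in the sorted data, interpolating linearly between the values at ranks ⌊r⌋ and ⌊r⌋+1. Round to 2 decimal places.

39.00

Sorted: 104, 114, 118, 120, 121, 123, 126, 128, 135, 157, 159, 160, 162.
n = 13.
P25: r = 3.5; ranks 3–4 are 118, 120; interpolating gives 119.
P75: r = 10.5; ranks 10–11 are 157, 159; interpolating gives 158.
Difference: 158 − 119 = 39.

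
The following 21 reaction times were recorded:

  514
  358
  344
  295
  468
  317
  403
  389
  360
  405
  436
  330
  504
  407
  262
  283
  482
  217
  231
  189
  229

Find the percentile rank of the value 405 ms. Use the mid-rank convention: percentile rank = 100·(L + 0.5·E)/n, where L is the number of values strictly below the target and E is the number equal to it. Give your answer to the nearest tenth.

Sorted: 189, 217, 229, 231, 262, 283, 295, 317, 330, 344, 358, 360, 389, 403, 405, 407, 436, 468, 482, 504, 514.
Count below 405: L = 14; count equal: E = 1; n = 21.
Percentile rank = 100·(14 + 0.5·1)/21 = 100·14.5/21 = 69.05.

69.0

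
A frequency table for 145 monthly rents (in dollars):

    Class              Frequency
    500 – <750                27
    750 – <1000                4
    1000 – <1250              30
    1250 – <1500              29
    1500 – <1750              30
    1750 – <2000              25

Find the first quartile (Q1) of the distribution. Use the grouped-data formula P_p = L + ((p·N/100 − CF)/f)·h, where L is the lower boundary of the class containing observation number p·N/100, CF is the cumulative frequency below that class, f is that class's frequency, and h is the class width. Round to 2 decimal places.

N = 145; target position k = 25/100 · 145 = 36.25.
Cumulative frequencies: 27, 31, 61, 90, 120, 145.
Observation 36.25 falls in the class 1000 – <1250.
L = 1000, CF = 31, f = 30, h = 250.
P25 = 1000 + ((36.25 − 31)/30)·250 = 1000 + 43.75 = 1043.75.

1043.75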